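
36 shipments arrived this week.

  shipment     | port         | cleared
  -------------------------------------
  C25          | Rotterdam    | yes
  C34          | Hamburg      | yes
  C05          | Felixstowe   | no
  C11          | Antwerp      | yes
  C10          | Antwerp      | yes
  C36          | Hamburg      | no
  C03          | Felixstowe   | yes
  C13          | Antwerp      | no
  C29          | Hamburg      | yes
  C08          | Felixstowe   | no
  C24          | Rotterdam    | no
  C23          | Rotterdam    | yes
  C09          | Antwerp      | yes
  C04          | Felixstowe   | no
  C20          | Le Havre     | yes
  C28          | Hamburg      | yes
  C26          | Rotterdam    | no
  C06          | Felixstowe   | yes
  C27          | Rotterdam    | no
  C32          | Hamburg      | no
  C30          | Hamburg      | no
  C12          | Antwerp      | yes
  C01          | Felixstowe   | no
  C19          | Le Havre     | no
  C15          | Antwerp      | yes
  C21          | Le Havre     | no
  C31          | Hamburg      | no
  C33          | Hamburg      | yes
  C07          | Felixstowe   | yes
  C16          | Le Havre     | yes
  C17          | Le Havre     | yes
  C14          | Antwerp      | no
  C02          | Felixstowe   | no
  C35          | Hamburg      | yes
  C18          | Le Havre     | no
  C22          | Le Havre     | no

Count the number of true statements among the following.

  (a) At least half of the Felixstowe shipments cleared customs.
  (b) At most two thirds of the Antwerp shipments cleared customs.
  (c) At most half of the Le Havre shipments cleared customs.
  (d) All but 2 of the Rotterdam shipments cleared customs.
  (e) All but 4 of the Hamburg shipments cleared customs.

(a) Felixstowe: |A| = 8, |A ∩ B| = 3; needs |A ∩ B| ≥ |A ∖ B| — false.
(b) Antwerp: |A| = 7, |A ∩ B| = 5; needs |A ∩ B| / |A| ≤ 2/3 — false.
(c) Le Havre: |A| = 7, |A ∩ B| = 3; needs |A ∩ B| ≤ |A ∖ B| — true.
(d) Rotterdam: |A| = 5, |A ∩ B| = 2; needs |A ∖ B| = 2 — false.
(e) Hamburg: |A| = 9, |A ∩ B| = 5; needs |A ∖ B| = 4 — true.

2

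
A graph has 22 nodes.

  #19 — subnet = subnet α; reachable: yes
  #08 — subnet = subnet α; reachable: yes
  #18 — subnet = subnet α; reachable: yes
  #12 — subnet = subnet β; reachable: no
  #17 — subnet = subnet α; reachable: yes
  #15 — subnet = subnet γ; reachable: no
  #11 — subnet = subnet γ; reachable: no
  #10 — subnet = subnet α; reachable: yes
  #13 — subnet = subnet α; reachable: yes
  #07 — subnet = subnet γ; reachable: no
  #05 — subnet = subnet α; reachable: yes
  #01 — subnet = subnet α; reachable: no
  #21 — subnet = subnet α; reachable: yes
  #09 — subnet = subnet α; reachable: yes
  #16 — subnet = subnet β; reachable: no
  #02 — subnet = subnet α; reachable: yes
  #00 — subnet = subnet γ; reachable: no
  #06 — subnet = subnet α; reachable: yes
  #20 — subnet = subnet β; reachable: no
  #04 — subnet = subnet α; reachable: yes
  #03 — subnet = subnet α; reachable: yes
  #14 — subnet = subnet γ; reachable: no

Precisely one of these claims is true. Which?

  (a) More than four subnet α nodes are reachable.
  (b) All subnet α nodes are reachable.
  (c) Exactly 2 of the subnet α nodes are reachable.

|A| = 14, |A ∩ B| = 13, |A ∖ B| = 1.
(a) requires |A ∩ B| > 4: true.
(b) requires A ⊆ B, i.e. every element of A is in B (|A ∖ B| = 0): false.
(c) requires |A ∩ B| = 2: false.

(a)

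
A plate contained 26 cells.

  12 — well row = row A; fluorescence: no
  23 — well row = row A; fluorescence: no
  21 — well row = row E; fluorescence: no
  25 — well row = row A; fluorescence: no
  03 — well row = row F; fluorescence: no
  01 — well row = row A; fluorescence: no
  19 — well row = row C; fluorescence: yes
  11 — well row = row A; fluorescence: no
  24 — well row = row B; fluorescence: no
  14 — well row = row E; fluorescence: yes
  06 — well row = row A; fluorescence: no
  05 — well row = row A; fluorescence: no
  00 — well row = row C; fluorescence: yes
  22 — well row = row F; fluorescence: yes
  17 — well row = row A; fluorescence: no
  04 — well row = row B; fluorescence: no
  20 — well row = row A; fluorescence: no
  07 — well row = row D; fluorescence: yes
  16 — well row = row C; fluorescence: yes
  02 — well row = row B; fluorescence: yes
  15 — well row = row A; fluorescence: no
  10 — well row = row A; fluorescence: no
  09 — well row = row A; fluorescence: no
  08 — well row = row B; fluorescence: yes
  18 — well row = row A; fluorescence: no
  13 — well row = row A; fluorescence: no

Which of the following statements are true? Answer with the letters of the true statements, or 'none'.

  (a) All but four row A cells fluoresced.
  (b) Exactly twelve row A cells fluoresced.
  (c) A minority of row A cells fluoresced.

|A| = 14, |A ∩ B| = 0, |A ∖ B| = 14.
(a) |A ∖ B| = 4: fails.
(b) |A ∩ B| = 12: fails.
(c) |A ∩ B| < |A ∖ B|: holds.

(c)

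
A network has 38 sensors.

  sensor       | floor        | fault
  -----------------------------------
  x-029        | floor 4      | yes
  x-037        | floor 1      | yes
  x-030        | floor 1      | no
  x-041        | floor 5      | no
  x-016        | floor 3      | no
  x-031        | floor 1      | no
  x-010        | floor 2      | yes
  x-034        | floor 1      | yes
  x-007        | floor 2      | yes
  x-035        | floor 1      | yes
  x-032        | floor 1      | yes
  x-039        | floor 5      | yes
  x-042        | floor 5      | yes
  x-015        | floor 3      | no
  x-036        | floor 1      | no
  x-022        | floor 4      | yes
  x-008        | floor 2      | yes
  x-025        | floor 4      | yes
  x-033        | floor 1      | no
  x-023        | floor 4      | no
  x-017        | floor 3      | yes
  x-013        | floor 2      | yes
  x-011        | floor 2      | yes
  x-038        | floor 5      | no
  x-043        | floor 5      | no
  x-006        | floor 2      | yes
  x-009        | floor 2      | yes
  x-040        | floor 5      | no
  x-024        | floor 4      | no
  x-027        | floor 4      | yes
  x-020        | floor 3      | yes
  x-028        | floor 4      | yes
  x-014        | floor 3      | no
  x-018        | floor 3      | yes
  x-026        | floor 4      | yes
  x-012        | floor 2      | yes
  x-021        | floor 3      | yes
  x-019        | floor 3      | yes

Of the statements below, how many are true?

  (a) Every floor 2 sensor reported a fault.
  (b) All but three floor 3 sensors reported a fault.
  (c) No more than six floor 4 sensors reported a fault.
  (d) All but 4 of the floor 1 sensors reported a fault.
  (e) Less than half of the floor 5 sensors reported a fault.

5

(a) floor 2: |A| = 8, |A ∩ B| = 8; needs A ⊆ B, i.e. every element of A is in B (|A ∖ B| = 0) — true.
(b) floor 3: |A| = 8, |A ∩ B| = 5; needs |A ∖ B| = 3 — true.
(c) floor 4: |A| = 8, |A ∩ B| = 6; needs |A ∩ B| ≤ 6 — true.
(d) floor 1: |A| = 8, |A ∩ B| = 4; needs |A ∖ B| = 4 — true.
(e) floor 5: |A| = 6, |A ∩ B| = 2; needs |A ∩ B| < |A ∖ B| — true.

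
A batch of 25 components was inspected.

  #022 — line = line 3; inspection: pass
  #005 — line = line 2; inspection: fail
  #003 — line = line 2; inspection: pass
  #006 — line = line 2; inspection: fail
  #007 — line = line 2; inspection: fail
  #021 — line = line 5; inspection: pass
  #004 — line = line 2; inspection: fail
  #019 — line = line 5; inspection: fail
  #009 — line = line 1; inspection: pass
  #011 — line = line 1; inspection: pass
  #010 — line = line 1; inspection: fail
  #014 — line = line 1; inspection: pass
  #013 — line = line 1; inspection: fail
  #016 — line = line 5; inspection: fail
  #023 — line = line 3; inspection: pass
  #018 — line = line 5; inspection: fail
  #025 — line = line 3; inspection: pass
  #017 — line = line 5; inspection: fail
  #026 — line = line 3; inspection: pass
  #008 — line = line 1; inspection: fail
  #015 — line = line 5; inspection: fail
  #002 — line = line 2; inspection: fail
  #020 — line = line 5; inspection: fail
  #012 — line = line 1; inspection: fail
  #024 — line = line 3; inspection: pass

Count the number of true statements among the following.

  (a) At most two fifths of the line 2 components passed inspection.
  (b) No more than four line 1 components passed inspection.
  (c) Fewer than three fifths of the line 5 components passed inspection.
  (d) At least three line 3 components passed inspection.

(a) line 2: |A| = 6, |A ∩ B| = 1; needs |A ∩ B| / |A| ≤ 2/5 — true.
(b) line 1: |A| = 7, |A ∩ B| = 3; needs |A ∩ B| ≤ 4 — true.
(c) line 5: |A| = 7, |A ∩ B| = 1; needs |A ∩ B| / |A| < 3/5 — true.
(d) line 3: |A| = 5, |A ∩ B| = 5; needs |A ∩ B| ≥ 3 — true.

4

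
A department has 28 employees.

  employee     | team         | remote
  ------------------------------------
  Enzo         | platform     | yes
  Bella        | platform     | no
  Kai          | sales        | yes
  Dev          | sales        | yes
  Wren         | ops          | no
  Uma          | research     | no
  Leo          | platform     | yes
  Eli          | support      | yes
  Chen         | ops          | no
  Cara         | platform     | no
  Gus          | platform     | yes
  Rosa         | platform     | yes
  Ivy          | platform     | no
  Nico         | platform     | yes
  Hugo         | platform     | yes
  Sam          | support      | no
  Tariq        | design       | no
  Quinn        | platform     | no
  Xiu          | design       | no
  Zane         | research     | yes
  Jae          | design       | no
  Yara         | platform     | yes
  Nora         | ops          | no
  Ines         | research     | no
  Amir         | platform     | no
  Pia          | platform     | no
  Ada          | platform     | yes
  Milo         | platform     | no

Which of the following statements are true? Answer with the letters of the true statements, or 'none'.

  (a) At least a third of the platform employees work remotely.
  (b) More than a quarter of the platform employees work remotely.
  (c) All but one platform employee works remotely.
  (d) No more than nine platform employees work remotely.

(a), (b), (d)

|A| = 15, |A ∩ B| = 8, |A ∖ B| = 7.
(a) |A ∩ B| / |A| ≥ 1/3: holds.
(b) |A ∩ B| / |A| > 1/4: holds.
(c) |A ∖ B| = 1: fails.
(d) |A ∩ B| ≤ 9: holds.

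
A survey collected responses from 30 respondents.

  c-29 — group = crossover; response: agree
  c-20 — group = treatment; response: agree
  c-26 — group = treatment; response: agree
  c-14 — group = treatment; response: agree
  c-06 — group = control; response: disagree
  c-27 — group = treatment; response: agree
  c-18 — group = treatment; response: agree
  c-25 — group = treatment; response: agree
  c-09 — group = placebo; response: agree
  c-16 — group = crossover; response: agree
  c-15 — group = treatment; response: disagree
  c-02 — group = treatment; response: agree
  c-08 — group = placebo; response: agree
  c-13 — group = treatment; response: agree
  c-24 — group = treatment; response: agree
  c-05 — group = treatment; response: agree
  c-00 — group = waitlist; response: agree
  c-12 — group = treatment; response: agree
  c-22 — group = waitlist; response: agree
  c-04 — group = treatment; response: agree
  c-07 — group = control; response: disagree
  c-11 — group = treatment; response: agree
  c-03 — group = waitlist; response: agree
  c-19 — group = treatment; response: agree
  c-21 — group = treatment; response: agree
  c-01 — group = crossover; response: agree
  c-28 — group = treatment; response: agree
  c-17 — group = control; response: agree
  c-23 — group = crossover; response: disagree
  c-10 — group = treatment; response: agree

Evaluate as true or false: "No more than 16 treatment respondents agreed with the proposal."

False

Truth condition: |A ∩ B| ≤ 16.
|A| = 18, |A ∩ B| = 17, |A ∖ B| = 1.
|A ∩ B| = 17, so the statement is false.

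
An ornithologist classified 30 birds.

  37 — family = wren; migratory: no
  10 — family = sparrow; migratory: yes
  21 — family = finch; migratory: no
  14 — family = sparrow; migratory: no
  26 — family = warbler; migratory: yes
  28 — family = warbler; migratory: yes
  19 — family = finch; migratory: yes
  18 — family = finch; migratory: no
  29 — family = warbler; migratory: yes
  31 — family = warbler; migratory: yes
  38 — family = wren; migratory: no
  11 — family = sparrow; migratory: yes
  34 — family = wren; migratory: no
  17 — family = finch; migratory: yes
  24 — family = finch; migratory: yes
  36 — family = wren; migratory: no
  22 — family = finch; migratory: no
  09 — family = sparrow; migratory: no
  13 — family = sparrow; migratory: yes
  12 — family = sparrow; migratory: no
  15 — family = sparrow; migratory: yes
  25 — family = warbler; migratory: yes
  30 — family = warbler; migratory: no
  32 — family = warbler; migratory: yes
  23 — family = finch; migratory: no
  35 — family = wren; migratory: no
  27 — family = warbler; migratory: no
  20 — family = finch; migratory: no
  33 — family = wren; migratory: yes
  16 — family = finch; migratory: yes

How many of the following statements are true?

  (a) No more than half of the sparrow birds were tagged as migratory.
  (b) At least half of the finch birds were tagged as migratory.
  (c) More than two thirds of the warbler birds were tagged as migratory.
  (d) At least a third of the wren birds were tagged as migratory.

1

(a) sparrow: |A| = 7, |A ∩ B| = 4; needs |A ∩ B| ≤ |A ∖ B| — false.
(b) finch: |A| = 9, |A ∩ B| = 4; needs |A ∩ B| ≥ |A ∖ B| — false.
(c) warbler: |A| = 8, |A ∩ B| = 6; needs |A ∩ B| / |A| > 2/3 — true.
(d) wren: |A| = 6, |A ∩ B| = 1; needs |A ∩ B| / |A| ≥ 1/3 — false.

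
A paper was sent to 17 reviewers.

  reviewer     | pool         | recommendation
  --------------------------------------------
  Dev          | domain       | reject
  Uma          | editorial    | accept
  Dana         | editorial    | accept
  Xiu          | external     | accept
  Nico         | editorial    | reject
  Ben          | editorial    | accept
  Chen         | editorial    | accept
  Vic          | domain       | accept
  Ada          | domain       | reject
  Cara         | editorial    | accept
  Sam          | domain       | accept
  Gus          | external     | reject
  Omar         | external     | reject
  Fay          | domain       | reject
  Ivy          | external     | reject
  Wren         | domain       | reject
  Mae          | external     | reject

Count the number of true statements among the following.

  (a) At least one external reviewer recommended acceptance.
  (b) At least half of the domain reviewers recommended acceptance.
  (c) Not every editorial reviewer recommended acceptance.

2

(a) external: |A| = 5, |A ∩ B| = 1; needs A ∩ B ≠ ∅ (|A ∩ B| ≥ 1) — true.
(b) domain: |A| = 6, |A ∩ B| = 2; needs |A ∩ B| ≥ |A ∖ B| — false.
(c) editorial: |A| = 6, |A ∩ B| = 5; needs A ⊄ B (|A ∖ B| ≥ 1) — true.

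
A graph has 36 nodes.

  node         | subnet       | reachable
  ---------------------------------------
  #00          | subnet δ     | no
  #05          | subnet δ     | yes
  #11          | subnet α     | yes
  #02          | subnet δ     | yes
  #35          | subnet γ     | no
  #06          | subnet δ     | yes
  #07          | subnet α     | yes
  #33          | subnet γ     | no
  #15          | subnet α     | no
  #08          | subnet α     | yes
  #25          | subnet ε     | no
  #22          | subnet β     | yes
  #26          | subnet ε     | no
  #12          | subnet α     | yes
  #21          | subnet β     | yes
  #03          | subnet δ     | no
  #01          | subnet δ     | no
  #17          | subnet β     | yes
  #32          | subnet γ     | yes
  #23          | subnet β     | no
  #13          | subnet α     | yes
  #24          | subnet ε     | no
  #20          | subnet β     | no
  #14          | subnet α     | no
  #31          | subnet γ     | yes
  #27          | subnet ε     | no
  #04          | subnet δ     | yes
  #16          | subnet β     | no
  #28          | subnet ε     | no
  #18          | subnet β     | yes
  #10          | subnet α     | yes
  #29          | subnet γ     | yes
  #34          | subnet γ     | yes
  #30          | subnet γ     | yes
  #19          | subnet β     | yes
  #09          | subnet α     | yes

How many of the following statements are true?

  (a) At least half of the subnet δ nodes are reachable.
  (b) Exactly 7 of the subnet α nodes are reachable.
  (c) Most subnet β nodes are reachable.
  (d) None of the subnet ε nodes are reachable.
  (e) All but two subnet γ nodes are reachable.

5

(a) subnet δ: |A| = 7, |A ∩ B| = 4; needs |A ∩ B| ≥ |A ∖ B| — true.
(b) subnet α: |A| = 9, |A ∩ B| = 7; needs |A ∩ B| = 7 — true.
(c) subnet β: |A| = 8, |A ∩ B| = 5; needs |A ∩ B| > |A ∖ B| — true.
(d) subnet ε: |A| = 5, |A ∩ B| = 0; needs A ∩ B = ∅ (|A ∩ B| = 0) — true.
(e) subnet γ: |A| = 7, |A ∩ B| = 5; needs |A ∖ B| = 2 — true.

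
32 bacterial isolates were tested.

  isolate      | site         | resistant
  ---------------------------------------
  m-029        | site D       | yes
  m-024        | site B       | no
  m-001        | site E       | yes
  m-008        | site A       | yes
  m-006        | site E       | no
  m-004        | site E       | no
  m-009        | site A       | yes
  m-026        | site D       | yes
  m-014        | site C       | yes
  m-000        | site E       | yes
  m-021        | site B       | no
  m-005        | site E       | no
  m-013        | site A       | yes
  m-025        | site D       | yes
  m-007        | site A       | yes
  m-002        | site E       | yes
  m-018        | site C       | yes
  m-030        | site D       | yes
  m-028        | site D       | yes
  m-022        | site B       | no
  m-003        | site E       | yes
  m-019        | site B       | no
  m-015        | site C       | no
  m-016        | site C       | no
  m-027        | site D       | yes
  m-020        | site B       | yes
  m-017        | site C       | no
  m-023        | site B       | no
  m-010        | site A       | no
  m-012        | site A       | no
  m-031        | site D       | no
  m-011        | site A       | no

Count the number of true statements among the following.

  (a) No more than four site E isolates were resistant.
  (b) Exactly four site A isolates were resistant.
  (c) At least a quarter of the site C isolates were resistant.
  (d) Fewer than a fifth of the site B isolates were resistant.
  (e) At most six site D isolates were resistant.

5

(a) site E: |A| = 7, |A ∩ B| = 4; needs |A ∩ B| ≤ 4 — true.
(b) site A: |A| = 7, |A ∩ B| = 4; needs |A ∩ B| = 4 — true.
(c) site C: |A| = 5, |A ∩ B| = 2; needs |A ∩ B| / |A| ≥ 1/4 — true.
(d) site B: |A| = 6, |A ∩ B| = 1; needs |A ∩ B| / |A| < 1/5 — true.
(e) site D: |A| = 7, |A ∩ B| = 6; needs |A ∩ B| ≤ 6 — true.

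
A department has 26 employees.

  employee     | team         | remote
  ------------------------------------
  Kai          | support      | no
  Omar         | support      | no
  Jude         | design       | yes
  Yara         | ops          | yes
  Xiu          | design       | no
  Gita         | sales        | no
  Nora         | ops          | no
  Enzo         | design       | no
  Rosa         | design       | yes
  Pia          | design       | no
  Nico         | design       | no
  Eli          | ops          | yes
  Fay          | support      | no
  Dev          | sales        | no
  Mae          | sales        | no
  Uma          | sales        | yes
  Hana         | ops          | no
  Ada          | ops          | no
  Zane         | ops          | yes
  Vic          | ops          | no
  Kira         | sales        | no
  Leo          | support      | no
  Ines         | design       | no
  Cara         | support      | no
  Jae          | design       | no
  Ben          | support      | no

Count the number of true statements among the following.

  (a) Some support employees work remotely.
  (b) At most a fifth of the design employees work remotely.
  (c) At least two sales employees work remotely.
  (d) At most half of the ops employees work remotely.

1

(a) support: |A| = 6, |A ∩ B| = 0; needs A ∩ B ≠ ∅ (|A ∩ B| ≥ 1) — false.
(b) design: |A| = 8, |A ∩ B| = 2; needs |A ∩ B| / |A| ≤ 1/5 — false.
(c) sales: |A| = 5, |A ∩ B| = 1; needs |A ∩ B| ≥ 2 — false.
(d) ops: |A| = 7, |A ∩ B| = 3; needs |A ∩ B| ≤ |A ∖ B| — true.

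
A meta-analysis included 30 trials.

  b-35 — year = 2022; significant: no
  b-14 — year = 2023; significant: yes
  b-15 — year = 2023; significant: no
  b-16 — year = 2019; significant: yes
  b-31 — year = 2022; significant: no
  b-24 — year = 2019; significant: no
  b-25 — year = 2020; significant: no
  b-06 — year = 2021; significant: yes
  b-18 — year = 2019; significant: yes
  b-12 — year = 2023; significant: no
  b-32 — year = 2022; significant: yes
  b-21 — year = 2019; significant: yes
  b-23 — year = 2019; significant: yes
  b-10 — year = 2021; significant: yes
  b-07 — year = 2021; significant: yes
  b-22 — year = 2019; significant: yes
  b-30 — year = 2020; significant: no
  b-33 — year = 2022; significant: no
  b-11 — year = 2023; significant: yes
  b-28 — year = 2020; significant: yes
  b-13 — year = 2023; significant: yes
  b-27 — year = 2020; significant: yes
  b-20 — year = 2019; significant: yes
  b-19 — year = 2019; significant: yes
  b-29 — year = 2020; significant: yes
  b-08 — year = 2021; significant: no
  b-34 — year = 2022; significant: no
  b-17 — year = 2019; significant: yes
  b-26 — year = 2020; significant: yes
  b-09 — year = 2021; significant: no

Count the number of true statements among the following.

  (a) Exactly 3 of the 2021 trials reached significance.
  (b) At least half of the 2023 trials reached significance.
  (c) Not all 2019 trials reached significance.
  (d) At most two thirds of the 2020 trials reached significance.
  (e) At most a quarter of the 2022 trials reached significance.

(a) 2021: |A| = 5, |A ∩ B| = 3; needs |A ∩ B| = 3 — true.
(b) 2023: |A| = 5, |A ∩ B| = 3; needs |A ∩ B| ≥ |A ∖ B| — true.
(c) 2019: |A| = 9, |A ∩ B| = 8; needs A ⊄ B (|A ∖ B| ≥ 1) — true.
(d) 2020: |A| = 6, |A ∩ B| = 4; needs |A ∩ B| / |A| ≤ 2/3 — true.
(e) 2022: |A| = 5, |A ∩ B| = 1; needs |A ∩ B| / |A| ≤ 1/4 — true.

5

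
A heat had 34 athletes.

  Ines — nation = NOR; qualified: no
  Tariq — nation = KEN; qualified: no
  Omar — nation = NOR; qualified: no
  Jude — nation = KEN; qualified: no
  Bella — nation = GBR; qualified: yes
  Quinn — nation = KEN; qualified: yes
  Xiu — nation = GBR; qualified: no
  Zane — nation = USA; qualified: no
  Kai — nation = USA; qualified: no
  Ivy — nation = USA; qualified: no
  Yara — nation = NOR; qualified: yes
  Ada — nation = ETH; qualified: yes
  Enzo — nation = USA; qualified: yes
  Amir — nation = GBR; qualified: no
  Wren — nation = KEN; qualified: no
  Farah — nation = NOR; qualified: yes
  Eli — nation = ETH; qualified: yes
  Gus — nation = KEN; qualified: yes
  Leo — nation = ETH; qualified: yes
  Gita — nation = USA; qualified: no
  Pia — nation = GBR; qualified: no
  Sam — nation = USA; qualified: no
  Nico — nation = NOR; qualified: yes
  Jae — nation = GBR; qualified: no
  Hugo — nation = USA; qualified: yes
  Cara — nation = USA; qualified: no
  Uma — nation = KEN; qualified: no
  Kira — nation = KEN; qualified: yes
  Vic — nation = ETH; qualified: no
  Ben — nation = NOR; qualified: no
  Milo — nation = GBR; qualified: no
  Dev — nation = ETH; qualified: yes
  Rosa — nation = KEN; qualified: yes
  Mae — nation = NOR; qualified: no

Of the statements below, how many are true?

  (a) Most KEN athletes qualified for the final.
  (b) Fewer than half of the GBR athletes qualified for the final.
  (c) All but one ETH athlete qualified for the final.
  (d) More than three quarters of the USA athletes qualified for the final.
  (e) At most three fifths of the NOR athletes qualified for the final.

(a) KEN: |A| = 8, |A ∩ B| = 4; needs |A ∩ B| > |A ∖ B| — false.
(b) GBR: |A| = 6, |A ∩ B| = 1; needs |A ∩ B| < |A ∖ B| — true.
(c) ETH: |A| = 5, |A ∩ B| = 4; needs |A ∖ B| = 1 — true.
(d) USA: |A| = 8, |A ∩ B| = 2; needs |A ∩ B| / |A| > 3/4 — false.
(e) NOR: |A| = 7, |A ∩ B| = 3; needs |A ∩ B| / |A| ≤ 3/5 — true.

3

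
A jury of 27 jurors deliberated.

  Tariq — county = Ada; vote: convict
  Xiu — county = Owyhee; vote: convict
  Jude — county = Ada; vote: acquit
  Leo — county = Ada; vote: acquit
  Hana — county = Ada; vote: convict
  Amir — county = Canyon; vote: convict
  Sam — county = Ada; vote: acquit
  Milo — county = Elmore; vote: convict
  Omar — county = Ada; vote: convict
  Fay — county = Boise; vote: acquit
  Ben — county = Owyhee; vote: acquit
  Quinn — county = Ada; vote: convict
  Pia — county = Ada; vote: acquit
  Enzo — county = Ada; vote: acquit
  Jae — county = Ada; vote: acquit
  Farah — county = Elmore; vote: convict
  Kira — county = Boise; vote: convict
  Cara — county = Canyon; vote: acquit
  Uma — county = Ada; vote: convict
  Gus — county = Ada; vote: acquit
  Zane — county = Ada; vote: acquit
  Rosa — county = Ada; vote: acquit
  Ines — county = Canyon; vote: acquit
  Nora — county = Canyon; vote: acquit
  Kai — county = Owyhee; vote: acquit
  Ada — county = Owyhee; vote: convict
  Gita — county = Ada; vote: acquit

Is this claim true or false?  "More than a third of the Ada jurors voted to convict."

False

'More than a third of the Ada jurors voted to convict' holds iff |A ∩ B| / |A| > 1/3.
|A| = 15, |A ∩ B| = 5, |A ∖ B| = 10.
|A ∩ B|/|A| = 5/15, so the statement is false.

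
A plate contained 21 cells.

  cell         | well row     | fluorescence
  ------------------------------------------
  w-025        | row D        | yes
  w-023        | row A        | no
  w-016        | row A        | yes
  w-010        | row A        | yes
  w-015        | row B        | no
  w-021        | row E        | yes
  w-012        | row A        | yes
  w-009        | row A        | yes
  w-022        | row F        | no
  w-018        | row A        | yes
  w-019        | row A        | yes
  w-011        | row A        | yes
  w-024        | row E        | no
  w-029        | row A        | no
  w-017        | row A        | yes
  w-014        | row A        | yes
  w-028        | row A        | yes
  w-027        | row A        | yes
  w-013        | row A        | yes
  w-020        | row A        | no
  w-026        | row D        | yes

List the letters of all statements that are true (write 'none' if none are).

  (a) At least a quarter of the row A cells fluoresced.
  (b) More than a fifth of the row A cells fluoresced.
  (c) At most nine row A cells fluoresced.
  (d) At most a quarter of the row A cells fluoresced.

(a), (b)

|A| = 15, |A ∩ B| = 12, |A ∖ B| = 3.
(a) |A ∩ B| / |A| ≥ 1/4: holds.
(b) |A ∩ B| / |A| > 1/5: holds.
(c) |A ∩ B| ≤ 9: fails.
(d) |A ∩ B| / |A| ≤ 1/4: fails.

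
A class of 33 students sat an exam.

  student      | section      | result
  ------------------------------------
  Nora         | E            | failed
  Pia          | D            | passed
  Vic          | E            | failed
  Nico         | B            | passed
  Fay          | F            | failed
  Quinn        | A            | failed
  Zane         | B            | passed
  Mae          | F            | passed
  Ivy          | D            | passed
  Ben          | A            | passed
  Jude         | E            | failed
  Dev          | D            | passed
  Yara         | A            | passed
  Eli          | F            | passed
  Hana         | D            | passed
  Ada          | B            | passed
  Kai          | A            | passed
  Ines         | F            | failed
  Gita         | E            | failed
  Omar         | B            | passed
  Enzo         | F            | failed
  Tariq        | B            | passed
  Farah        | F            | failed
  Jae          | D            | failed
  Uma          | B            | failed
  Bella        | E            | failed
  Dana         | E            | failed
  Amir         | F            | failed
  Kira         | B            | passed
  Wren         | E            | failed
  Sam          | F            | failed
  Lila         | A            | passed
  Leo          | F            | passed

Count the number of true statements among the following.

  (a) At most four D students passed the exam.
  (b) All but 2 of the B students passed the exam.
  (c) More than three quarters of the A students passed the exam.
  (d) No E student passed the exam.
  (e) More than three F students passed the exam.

3

(a) D: |A| = 5, |A ∩ B| = 4; needs |A ∩ B| ≤ 4 — true.
(b) B: |A| = 7, |A ∩ B| = 6; needs |A ∖ B| = 2 — false.
(c) A: |A| = 5, |A ∩ B| = 4; needs |A ∩ B| / |A| > 3/4 — true.
(d) E: |A| = 7, |A ∩ B| = 0; needs A ∩ B = ∅ (|A ∩ B| = 0) — true.
(e) F: |A| = 9, |A ∩ B| = 3; needs |A ∩ B| > 3 — false.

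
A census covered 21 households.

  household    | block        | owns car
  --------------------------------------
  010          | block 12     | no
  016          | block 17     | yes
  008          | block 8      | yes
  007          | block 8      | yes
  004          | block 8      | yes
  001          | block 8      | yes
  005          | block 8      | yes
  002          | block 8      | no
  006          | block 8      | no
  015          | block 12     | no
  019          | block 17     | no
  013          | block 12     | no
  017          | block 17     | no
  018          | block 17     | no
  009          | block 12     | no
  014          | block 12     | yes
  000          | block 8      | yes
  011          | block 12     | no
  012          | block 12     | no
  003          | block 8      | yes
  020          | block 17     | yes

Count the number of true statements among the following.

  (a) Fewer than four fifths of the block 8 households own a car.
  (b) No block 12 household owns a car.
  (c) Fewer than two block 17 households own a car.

(a) block 8: |A| = 9, |A ∩ B| = 7; needs |A ∩ B| / |A| < 4/5 — true.
(b) block 12: |A| = 7, |A ∩ B| = 1; needs A ∩ B = ∅ (|A ∩ B| = 0) — false.
(c) block 17: |A| = 5, |A ∩ B| = 2; needs |A ∩ B| < 2 — false.

1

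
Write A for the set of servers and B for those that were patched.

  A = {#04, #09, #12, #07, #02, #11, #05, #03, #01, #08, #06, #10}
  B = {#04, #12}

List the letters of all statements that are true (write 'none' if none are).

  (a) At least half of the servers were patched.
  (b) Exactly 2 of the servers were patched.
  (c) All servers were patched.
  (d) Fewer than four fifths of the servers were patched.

|A| = 12, |A ∩ B| = 2, |A ∖ B| = 10.
(a) |A ∩ B| ≥ |A ∖ B|: fails.
(b) |A ∩ B| = 2: holds.
(c) A ⊆ B, i.e. every element of A is in B (|A ∖ B| = 0): fails.
(d) |A ∩ B| / |A| < 4/5: holds.

(b), (d)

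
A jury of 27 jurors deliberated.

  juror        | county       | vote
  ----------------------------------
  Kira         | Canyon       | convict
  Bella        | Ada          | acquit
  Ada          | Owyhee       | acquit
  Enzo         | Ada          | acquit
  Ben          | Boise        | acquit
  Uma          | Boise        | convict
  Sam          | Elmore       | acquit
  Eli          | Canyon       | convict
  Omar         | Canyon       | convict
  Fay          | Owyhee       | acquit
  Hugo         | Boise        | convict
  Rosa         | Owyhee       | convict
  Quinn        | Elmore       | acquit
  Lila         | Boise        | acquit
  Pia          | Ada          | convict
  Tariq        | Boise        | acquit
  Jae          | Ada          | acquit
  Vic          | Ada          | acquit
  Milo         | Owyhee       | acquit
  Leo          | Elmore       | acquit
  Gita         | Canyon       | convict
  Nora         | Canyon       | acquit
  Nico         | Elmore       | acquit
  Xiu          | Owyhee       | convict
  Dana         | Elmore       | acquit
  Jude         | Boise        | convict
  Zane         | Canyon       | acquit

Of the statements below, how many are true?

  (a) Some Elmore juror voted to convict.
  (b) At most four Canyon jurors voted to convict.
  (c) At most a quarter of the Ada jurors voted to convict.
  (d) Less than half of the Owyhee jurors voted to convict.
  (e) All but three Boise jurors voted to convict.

4

(a) Elmore: |A| = 5, |A ∩ B| = 0; needs A ∩ B ≠ ∅ (|A ∩ B| ≥ 1) — false.
(b) Canyon: |A| = 6, |A ∩ B| = 4; needs |A ∩ B| ≤ 4 — true.
(c) Ada: |A| = 5, |A ∩ B| = 1; needs |A ∩ B| / |A| ≤ 1/4 — true.
(d) Owyhee: |A| = 5, |A ∩ B| = 2; needs |A ∩ B| < |A ∖ B| — true.
(e) Boise: |A| = 6, |A ∩ B| = 3; needs |A ∖ B| = 3 — true.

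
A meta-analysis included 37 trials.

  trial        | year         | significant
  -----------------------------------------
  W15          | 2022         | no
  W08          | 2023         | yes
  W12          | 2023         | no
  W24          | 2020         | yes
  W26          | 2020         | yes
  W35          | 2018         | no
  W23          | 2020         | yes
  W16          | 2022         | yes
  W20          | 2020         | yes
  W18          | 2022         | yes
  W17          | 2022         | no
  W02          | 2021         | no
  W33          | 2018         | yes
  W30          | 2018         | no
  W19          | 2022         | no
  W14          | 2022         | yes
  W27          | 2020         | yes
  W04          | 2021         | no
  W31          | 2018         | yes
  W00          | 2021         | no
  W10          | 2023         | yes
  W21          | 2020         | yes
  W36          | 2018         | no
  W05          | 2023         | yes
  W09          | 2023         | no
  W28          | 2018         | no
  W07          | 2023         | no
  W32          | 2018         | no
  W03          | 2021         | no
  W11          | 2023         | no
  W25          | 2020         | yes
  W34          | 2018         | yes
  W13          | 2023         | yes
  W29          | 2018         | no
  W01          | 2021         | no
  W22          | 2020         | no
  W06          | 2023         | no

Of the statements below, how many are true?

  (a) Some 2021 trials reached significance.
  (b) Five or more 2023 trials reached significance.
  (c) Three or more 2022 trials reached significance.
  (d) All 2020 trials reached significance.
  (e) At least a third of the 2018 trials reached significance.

2

(a) 2021: |A| = 5, |A ∩ B| = 0; needs A ∩ B ≠ ∅ (|A ∩ B| ≥ 1) — false.
(b) 2023: |A| = 9, |A ∩ B| = 4; needs |A ∩ B| ≥ 5 — false.
(c) 2022: |A| = 6, |A ∩ B| = 3; needs |A ∩ B| ≥ 3 — true.
(d) 2020: |A| = 8, |A ∩ B| = 7; needs A ⊆ B, i.e. every element of A is in B (|A ∖ B| = 0) — false.
(e) 2018: |A| = 9, |A ∩ B| = 3; needs |A ∩ B| / |A| ≥ 1/3 — true.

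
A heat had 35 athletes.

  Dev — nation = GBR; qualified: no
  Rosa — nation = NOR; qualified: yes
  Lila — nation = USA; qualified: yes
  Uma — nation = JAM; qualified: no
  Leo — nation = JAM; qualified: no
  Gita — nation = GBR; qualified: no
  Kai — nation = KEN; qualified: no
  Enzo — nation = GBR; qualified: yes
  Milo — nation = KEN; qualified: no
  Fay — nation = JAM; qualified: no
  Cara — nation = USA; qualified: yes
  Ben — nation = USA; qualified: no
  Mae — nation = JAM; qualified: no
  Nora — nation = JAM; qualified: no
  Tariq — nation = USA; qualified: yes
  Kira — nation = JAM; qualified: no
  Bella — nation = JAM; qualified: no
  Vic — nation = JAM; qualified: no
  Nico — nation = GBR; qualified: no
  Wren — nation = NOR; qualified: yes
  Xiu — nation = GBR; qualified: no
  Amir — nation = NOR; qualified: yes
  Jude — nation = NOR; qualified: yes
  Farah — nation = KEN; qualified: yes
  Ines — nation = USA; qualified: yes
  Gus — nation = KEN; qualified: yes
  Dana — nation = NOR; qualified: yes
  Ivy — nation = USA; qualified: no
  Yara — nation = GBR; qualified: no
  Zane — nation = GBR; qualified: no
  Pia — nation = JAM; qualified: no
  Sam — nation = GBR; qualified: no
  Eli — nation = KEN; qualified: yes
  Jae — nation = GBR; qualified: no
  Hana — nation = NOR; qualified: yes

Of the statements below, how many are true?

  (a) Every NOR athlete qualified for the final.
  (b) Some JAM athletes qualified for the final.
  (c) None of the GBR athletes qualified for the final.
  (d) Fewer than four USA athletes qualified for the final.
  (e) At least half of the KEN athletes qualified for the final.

(a) NOR: |A| = 6, |A ∩ B| = 6; needs A ⊆ B, i.e. every element of A is in B (|A ∖ B| = 0) — true.
(b) JAM: |A| = 9, |A ∩ B| = 0; needs A ∩ B ≠ ∅ (|A ∩ B| ≥ 1) — false.
(c) GBR: |A| = 9, |A ∩ B| = 1; needs A ∩ B = ∅ (|A ∩ B| = 0) — false.
(d) USA: |A| = 6, |A ∩ B| = 4; needs |A ∩ B| < 4 — false.
(e) KEN: |A| = 5, |A ∩ B| = 3; needs |A ∩ B| ≥ |A ∖ B| — true.

2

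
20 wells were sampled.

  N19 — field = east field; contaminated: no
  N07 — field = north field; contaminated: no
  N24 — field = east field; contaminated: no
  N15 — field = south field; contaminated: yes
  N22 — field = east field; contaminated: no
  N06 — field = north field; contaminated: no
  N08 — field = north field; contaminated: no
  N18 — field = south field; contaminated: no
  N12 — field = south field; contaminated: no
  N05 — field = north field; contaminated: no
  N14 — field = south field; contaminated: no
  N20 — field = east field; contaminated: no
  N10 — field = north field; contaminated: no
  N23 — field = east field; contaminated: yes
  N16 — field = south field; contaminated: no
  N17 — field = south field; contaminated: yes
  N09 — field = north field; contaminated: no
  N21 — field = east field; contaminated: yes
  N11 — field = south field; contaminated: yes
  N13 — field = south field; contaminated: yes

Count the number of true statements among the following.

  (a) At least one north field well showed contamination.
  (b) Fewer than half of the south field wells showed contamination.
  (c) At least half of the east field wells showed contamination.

(a) north field: |A| = 6, |A ∩ B| = 0; needs A ∩ B ≠ ∅ (|A ∩ B| ≥ 1) — false.
(b) south field: |A| = 8, |A ∩ B| = 4; needs |A ∩ B| < |A ∖ B| — false.
(c) east field: |A| = 6, |A ∩ B| = 2; needs |A ∩ B| ≥ |A ∖ B| — false.

0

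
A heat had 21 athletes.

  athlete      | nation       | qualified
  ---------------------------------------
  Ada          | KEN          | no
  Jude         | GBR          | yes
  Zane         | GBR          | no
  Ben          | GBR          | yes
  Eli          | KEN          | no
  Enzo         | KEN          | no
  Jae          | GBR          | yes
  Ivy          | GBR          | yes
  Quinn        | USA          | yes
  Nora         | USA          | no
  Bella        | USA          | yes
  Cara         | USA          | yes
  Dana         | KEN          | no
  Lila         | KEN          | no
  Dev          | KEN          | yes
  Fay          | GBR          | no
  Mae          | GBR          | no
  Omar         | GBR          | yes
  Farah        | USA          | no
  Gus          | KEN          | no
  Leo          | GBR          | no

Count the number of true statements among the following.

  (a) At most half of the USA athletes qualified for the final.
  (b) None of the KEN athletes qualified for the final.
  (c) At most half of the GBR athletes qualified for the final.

0

(a) USA: |A| = 5, |A ∩ B| = 3; needs |A ∩ B| ≤ |A ∖ B| — false.
(b) KEN: |A| = 7, |A ∩ B| = 1; needs A ∩ B = ∅ (|A ∩ B| = 0) — false.
(c) GBR: |A| = 9, |A ∩ B| = 5; needs |A ∩ B| ≤ |A ∖ B| — false.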